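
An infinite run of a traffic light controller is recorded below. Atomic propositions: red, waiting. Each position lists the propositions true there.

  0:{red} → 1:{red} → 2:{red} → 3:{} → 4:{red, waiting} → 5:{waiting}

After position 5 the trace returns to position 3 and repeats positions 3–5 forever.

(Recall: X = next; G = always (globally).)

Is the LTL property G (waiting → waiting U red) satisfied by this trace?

No

waiting → waiting U red must hold at every position from 0 onward. It fails at position 5, so G (waiting → waiting U red) is false.
Positions where waiting holds: 4, 5.
Check waiting U red at each: 4→ok, 5→fails.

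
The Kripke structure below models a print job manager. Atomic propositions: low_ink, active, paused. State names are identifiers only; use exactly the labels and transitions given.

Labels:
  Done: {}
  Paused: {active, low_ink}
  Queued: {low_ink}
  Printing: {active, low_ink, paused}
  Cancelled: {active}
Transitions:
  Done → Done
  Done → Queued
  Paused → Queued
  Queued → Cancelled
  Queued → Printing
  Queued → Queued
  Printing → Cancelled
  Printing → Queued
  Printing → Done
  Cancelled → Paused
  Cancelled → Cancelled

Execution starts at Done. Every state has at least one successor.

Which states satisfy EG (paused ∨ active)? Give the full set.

States satisfying paused ∨ active: {Paused, Printing, Cancelled}.
States satisfying EG (paused ∨ active): {Printing, Cancelled}.

{Printing, Cancelled}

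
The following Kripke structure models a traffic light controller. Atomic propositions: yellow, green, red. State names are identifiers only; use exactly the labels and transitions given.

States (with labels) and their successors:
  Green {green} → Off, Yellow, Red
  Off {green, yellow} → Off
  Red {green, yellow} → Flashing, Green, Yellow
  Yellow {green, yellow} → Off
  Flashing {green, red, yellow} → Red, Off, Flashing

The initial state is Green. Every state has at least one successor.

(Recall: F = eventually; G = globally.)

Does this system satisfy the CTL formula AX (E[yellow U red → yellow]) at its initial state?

States satisfying E[yellow U red → yellow]: {Green, Off, Red, Yellow, Flashing}.
States satisfying AX (E[yellow U red → yellow]): {Green, Off, Red, Yellow, Flashing}.
Green ∈ Sat(AX (E[yellow U red → yellow])).

Yes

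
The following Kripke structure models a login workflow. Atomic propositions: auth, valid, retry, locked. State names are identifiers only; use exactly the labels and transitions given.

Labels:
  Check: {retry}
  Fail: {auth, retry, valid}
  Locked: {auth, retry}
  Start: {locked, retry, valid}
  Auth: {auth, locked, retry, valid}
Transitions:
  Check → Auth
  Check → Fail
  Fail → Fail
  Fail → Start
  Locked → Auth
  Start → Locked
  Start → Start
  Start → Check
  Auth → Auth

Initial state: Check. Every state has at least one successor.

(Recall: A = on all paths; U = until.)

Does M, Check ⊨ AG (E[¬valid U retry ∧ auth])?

No

States satisfying E[¬valid U retry ∧ auth]: {Check, Fail, Locked, Auth}.
States satisfying AG (E[¬valid U retry ∧ auth]): {Locked, Auth}.
Start is reachable from Check and violates E[¬valid U retry ∧ auth], so AG fails at Check.
Check ∉ Sat(AG (E[¬valid U retry ∧ auth])).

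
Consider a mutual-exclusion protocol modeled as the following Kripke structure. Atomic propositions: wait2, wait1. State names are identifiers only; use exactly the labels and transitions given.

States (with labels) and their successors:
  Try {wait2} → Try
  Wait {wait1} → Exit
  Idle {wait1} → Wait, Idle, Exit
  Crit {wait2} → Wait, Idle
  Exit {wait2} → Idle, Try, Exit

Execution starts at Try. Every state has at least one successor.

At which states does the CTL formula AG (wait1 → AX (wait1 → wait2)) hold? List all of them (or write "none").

{Try}

States satisfying wait1 → AX (wait1 → wait2): {Try, Wait, Crit, Exit}.
States satisfying AG (wait1 → AX (wait1 → wait2)): {Try}.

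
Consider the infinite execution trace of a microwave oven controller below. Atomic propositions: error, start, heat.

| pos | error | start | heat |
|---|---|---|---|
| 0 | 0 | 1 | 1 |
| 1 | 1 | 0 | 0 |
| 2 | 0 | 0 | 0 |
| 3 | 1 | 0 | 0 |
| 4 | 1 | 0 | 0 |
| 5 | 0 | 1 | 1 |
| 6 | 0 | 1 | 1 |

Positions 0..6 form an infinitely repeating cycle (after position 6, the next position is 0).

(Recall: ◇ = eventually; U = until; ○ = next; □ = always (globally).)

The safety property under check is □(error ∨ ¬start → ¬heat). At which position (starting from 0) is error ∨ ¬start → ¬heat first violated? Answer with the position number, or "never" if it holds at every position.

error ∨ ¬start → ¬heat holds at every position 0..6, and those are all the positions the trace ever visits, so the invariant □(error ∨ ¬start → ¬heat) is never violated.

never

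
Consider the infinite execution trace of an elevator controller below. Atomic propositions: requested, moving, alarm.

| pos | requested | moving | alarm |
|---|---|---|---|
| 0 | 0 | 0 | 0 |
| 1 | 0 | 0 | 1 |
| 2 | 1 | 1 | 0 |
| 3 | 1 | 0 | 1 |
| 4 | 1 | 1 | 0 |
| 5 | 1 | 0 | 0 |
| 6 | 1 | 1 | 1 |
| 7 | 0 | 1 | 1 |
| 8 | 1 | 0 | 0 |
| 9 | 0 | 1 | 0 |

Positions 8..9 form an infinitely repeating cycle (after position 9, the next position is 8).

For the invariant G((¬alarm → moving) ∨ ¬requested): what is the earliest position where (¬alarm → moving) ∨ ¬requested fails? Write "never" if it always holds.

5

Check (¬alarm → moving) ∨ ¬requested at each position in order: 0 ✓, 1 ✓, 2 ✓, 3 ✓, 4 ✓.
At position 5 the labels are {requested}, so (¬alarm → moving) ∨ ¬requested is false there. This is the first violation.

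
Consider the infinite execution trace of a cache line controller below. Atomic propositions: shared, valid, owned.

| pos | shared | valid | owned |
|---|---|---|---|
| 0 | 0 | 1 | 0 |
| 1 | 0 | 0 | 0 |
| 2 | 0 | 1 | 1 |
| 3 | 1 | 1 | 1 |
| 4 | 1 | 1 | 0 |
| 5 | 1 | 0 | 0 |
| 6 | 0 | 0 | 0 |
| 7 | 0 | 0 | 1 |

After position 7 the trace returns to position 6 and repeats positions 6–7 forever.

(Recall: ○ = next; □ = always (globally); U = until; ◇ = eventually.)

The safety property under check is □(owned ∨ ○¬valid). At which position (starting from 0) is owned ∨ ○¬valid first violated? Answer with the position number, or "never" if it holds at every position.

1

Check owned ∨ ○¬valid at each position in order: 0 ✓.
At position 1 the labels are {} and the next position 2 has {owned, valid}, so owned ∨ ○¬valid is false there. This is the first violation.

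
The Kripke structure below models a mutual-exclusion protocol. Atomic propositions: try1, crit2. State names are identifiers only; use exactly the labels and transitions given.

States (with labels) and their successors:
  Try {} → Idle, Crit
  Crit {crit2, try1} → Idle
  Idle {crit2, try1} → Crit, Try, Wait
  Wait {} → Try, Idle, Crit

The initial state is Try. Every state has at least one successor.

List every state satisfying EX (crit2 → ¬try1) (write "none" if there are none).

{Idle, Wait}

States satisfying crit2 → ¬try1: {Try, Wait}.
States satisfying EX (crit2 → ¬try1): {Idle, Wait}.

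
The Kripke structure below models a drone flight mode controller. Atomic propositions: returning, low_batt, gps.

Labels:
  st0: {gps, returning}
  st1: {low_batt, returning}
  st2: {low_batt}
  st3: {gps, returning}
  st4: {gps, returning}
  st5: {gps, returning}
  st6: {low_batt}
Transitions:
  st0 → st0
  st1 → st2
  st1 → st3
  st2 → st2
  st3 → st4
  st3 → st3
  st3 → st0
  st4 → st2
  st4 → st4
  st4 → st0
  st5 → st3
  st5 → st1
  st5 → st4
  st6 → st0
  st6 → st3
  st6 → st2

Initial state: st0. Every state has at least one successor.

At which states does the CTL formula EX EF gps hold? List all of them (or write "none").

States satisfying EF gps: {st0, st1, st3, st4, st5, st6}.
States satisfying EX EF gps: {st0, st1, st3, st4, st5, st6}.

{st0, st1, st3, st4, st5, st6}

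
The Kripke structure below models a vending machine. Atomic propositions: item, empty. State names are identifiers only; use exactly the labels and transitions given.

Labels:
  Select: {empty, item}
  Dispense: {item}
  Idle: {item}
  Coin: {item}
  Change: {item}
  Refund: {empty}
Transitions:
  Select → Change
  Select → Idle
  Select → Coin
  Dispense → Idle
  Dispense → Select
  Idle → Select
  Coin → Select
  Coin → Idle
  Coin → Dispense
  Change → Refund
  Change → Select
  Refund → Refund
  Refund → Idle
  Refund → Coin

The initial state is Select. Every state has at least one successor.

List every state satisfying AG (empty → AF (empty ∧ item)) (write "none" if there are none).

States satisfying empty → AF (empty ∧ item): {Select, Dispense, Idle, Coin, Change}.
States satisfying AG (empty → AF (empty ∧ item)): ∅.

none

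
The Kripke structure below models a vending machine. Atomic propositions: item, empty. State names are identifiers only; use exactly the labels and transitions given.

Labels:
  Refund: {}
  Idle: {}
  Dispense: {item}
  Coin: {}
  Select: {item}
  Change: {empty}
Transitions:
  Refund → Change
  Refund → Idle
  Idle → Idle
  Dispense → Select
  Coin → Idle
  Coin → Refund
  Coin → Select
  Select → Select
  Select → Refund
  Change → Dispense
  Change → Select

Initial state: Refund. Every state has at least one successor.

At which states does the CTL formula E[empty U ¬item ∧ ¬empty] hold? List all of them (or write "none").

States satisfying empty: {Change}.
States satisfying ¬item ∧ ¬empty: {Refund, Idle, Coin}.
States satisfying E[empty U ¬item ∧ ¬empty]: {Refund, Idle, Coin}.

{Refund, Idle, Coin}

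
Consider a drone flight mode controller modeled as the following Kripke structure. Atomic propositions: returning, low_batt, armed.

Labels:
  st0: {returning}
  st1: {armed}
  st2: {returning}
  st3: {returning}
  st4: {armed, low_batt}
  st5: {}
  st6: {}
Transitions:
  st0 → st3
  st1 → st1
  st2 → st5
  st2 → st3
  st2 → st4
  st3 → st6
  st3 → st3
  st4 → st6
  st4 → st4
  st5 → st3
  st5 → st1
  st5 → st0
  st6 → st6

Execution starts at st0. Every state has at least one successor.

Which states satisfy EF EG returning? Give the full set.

{st0, st2, st3, st5}

States satisfying EG returning: {st0, st2, st3}.
States satisfying EF EG returning: {st0, st2, st3, st5}.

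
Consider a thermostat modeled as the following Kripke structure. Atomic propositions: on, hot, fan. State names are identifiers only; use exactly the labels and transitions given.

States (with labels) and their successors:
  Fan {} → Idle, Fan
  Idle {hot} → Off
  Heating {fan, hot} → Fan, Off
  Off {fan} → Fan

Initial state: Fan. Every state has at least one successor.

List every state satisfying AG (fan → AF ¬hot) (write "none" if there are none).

States satisfying fan → AF ¬hot: {Fan, Idle, Heating, Off}.
States satisfying AG (fan → AF ¬hot): {Fan, Idle, Heating, Off}.

{Fan, Idle, Heating, Off}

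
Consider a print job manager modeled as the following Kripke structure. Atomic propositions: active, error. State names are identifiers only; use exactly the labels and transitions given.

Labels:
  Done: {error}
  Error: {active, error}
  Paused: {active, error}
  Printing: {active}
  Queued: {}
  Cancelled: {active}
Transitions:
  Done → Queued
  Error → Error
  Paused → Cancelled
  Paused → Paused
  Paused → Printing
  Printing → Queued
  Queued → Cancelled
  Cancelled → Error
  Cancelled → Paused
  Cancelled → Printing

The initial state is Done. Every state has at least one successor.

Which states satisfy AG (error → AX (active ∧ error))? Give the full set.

States satisfying error → AX (active ∧ error): {Error, Printing, Queued, Cancelled}.
States satisfying AG (error → AX (active ∧ error)): {Error}.

{Error}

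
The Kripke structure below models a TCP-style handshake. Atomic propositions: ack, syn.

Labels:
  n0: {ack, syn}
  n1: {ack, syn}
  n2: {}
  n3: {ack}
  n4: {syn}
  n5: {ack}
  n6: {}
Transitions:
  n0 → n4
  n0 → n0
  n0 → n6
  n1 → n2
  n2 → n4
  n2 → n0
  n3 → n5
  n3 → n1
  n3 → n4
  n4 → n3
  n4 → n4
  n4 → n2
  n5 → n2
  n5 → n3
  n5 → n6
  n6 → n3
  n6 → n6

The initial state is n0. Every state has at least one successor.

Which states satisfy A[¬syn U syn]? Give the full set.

{n0, n1, n2, n4}

States satisfying ¬syn: {n2, n3, n5, n6}.
States satisfying syn: {n0, n1, n4}.
States satisfying A[¬syn U syn]: {n0, n1, n2, n4}.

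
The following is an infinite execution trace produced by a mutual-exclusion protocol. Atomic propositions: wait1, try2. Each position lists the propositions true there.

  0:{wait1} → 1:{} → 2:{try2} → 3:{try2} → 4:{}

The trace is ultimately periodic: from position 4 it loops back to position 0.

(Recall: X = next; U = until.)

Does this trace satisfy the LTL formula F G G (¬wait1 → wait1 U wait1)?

No

G G (¬wait1 → wait1 U wait1) is false at every position 0..4, so it never becomes true and F G G (¬wait1 → wait1 U wait1) fails.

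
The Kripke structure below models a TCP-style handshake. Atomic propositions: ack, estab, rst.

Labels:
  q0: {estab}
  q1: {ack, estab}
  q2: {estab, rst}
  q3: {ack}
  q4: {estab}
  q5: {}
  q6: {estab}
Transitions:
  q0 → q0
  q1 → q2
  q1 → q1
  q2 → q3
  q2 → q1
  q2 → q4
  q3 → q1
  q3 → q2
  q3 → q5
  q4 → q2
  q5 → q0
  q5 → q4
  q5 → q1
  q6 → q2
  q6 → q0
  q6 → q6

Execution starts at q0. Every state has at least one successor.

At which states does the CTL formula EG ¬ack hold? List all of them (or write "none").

States satisfying ¬ack: {q0, q2, q4, q5, q6}.
States satisfying EG ¬ack: {q0, q2, q4, q5, q6}.

{q0, q2, q4, q5, q6}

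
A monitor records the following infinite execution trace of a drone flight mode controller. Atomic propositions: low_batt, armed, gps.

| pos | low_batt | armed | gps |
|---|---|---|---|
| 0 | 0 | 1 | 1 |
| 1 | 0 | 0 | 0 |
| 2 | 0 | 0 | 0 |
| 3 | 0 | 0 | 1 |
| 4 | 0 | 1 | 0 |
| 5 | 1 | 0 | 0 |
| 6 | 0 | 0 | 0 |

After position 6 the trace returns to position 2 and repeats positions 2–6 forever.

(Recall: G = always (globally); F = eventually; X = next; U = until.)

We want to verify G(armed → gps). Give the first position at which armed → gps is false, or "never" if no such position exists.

4

Check armed → gps at each position in order: 0 ✓, 1 ✓, 2 ✓, 3 ✓.
At position 4 the labels are {armed}, so armed → gps is false there. This is the first violation.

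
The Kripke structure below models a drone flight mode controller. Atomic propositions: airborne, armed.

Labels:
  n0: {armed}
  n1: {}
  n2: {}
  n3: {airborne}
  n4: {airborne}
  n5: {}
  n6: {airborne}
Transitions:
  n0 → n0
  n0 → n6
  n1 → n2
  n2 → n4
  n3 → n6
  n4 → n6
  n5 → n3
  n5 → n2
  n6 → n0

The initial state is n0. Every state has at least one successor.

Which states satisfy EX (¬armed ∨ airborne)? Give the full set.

{n0, n1, n2, n3, n4, n5}

States satisfying ¬armed ∨ airborne: {n1, n2, n3, n4, n5, n6}.
States satisfying EX (¬armed ∨ airborne): {n0, n1, n2, n3, n4, n5}.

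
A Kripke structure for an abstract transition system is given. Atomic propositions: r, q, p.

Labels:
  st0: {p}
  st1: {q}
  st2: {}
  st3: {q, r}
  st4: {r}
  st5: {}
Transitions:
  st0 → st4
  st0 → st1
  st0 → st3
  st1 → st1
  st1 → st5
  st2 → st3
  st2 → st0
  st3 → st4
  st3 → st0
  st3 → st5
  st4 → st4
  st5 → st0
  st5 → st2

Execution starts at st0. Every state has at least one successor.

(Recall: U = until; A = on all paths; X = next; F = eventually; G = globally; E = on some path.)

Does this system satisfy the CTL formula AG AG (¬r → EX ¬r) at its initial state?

Satisfied

States satisfying AG (¬r → EX ¬r): {st0, st1, st2, st3, st4, st5}.
States satisfying AG AG (¬r → EX ¬r): {st0, st1, st2, st3, st4, st5}.
Every state reachable from st0 satisfies AG (¬r → EX ¬r).
st0 ∈ Sat(AG AG (¬r → EX ¬r)).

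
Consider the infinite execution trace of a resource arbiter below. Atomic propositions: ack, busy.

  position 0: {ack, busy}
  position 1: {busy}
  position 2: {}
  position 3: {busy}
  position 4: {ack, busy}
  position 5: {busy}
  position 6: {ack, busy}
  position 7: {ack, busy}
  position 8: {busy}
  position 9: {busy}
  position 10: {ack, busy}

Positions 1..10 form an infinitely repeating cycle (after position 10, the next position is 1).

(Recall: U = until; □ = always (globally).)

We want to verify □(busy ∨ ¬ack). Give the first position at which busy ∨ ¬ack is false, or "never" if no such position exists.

busy ∨ ¬ack holds at every position 0..10, and those are all the positions the trace ever visits, so the invariant □(busy ∨ ¬ack) is never violated.

never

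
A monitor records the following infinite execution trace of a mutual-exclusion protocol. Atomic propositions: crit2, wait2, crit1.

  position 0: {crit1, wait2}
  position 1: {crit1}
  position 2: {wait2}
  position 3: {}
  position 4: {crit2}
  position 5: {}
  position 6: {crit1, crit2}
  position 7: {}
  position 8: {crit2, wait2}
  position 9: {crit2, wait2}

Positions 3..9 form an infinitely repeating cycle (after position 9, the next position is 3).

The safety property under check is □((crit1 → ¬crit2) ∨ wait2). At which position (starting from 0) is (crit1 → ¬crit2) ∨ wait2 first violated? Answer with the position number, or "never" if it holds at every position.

6

Check (crit1 → ¬crit2) ∨ wait2 at each position in order: 0 ✓, 1 ✓, 2 ✓, 3 ✓, 4 ✓, 5 ✓.
At position 6 the labels are {crit1, crit2}, so (crit1 → ¬crit2) ∨ wait2 is false there. This is the first violation.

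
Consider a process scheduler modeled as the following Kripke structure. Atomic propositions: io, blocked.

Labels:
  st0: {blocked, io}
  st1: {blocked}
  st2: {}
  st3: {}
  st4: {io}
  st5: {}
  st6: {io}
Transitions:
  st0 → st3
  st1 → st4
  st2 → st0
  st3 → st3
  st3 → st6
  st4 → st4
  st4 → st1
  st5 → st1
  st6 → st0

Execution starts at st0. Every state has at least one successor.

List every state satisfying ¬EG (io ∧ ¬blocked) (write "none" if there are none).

States satisfying io ∧ ¬blocked: {st4, st6}.
States satisfying EG (io ∧ ¬blocked): {st4}.
States satisfying ¬EG (io ∧ ¬blocked): {st0, st1, st2, st3, st5, st6}.

{st0, st1, st2, st3, st5, st6}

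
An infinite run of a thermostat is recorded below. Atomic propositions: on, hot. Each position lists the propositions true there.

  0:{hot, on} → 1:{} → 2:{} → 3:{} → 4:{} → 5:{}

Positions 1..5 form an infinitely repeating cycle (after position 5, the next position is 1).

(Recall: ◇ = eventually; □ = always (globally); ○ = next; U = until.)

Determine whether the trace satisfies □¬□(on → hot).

Does not hold

¬□(on → hot) must hold at every position from 0 onward. It fails at position 0, so □¬□(on → hot) is false.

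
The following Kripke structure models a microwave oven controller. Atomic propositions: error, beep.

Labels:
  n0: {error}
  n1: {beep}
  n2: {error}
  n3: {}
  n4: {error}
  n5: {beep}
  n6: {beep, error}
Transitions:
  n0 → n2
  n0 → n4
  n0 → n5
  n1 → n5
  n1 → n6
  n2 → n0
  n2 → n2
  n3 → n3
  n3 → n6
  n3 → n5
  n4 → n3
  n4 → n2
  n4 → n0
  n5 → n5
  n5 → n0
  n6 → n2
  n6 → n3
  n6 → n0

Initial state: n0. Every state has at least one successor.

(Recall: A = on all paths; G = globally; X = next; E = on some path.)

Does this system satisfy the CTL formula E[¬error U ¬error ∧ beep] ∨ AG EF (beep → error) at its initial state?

Yes

States satisfying ¬error: {n1, n3, n5}.
States satisfying ¬error ∧ beep: {n1, n5}.
States satisfying E[¬error U ¬error ∧ beep]: {n1, n3, n5}.
States satisfying EF (beep → error): {n0, n1, n2, n3, n4, n5, n6}.
States satisfying AG EF (beep → error): {n0, n1, n2, n3, n4, n5, n6}.
States satisfying E[¬error U ¬error ∧ beep] ∨ AG EF (beep → error): {n0, n1, n2, n3, n4, n5, n6}.
n0 ∈ Sat(E[¬error U ¬error ∧ beep] ∨ AG EF (beep → error)).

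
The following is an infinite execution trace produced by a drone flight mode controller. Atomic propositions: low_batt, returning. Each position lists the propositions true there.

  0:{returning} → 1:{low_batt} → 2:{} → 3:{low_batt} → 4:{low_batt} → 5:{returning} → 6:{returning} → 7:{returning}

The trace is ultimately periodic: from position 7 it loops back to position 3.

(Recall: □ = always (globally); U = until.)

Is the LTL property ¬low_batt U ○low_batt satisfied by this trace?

Yes

Walking from position 0: ○low_batt first holds at position 0, and ¬low_batt holds at every earlier position along the way, so ¬low_batt U ○low_batt holds.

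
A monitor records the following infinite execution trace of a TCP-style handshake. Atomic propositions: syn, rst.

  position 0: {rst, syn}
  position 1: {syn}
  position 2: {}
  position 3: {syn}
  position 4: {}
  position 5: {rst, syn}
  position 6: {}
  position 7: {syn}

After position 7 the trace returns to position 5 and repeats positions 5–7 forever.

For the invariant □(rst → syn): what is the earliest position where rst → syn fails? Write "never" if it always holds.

rst → syn holds at every position 0..7, and those are all the positions the trace ever visits, so the invariant □(rst → syn) is never violated.

never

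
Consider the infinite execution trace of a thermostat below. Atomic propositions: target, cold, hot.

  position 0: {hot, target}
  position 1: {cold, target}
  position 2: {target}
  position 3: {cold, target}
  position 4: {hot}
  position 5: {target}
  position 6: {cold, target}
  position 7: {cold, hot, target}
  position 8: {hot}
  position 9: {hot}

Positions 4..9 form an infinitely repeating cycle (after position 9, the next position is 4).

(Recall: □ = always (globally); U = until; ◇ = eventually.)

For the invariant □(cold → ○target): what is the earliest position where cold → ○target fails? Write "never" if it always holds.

3

Check cold → ○target at each position in order: 0 ✓, 1 ✓, 2 ✓.
At position 3 the labels are {cold, target} and the next position 4 has {hot}, so cold → ○target is false there. This is the first violation.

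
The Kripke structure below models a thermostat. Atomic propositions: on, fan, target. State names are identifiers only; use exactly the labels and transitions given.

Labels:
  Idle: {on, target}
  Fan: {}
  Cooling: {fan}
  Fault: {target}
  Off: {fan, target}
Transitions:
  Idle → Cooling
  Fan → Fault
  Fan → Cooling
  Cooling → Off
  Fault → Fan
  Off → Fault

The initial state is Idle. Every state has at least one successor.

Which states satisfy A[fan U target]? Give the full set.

{Idle, Cooling, Fault, Off}

States satisfying fan: {Cooling, Off}.
States satisfying target: {Idle, Fault, Off}.
States satisfying A[fan U target]: {Idle, Cooling, Fault, Off}.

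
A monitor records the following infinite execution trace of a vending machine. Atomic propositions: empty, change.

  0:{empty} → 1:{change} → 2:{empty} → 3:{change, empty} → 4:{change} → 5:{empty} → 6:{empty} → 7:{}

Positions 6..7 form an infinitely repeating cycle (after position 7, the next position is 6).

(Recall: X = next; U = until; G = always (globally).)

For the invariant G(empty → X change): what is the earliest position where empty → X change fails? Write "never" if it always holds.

5

Check empty → X change at each position in order: 0 ✓, 1 ✓, 2 ✓, 3 ✓, 4 ✓.
At position 5 the labels are {empty} and the next position 6 has {empty}, so empty → X change is false there. This is the first violation.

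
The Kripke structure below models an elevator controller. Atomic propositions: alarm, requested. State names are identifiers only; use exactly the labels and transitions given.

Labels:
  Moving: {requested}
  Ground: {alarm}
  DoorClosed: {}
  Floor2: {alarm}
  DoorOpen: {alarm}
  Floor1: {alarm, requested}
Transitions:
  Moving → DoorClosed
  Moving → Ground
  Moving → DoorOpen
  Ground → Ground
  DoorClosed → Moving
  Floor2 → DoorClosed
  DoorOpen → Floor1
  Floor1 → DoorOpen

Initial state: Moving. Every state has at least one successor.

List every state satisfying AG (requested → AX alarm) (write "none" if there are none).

{Ground, DoorOpen, Floor1}

States satisfying requested → AX alarm: {Ground, DoorClosed, Floor2, DoorOpen, Floor1}.
States satisfying AG (requested → AX alarm): {Ground, DoorOpen, Floor1}.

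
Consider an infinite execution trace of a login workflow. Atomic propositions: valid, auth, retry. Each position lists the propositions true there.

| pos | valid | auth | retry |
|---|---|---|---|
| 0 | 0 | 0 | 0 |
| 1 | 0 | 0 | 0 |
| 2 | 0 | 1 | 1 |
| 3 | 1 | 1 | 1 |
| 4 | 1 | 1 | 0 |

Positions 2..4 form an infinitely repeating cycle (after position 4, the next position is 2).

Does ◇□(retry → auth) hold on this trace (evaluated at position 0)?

Holds

□(retry → auth) holds at position 0, which is reachable from 0, so ◇□(retry → auth) holds.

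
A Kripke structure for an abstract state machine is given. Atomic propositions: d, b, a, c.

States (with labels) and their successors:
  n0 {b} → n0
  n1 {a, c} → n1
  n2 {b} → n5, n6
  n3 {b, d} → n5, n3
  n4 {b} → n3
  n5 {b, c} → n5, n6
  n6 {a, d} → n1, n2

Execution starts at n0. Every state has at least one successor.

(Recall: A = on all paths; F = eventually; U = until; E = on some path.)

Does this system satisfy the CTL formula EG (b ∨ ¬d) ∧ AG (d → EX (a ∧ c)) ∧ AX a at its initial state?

States satisfying b ∨ ¬d: {n0, n1, n2, n3, n4, n5}.
States satisfying EG (b ∨ ¬d): {n0, n1, n2, n3, n4, n5}.
States satisfying d → EX (a ∧ c): {n0, n1, n2, n4, n5, n6}.
States satisfying AG (d → EX (a ∧ c)): {n0, n1, n2, n5, n6}.
States satisfying a: {n1, n6}.
States satisfying AX a: {n1}.
States satisfying AG (d → EX (a ∧ c)) ∧ AX a: {n1}.
States satisfying EG (b ∨ ¬d) ∧ AG (d → EX (a ∧ c)) ∧ AX a: {n1}.
n0 ∉ Sat(EG (b ∨ ¬d) ∧ AG (d → EX (a ∧ c)) ∧ AX a).

Does not hold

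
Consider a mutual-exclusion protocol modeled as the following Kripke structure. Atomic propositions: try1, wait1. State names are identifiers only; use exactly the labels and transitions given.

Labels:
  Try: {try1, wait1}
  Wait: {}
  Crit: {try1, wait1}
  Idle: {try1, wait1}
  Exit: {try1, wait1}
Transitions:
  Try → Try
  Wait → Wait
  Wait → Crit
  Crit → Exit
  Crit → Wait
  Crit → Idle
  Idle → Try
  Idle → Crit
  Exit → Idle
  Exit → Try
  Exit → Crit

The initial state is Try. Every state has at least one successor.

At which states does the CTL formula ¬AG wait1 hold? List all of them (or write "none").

States satisfying wait1: {Try, Crit, Idle, Exit}.
States satisfying AG wait1: {Try}.
States satisfying ¬AG wait1: {Wait, Crit, Idle, Exit}.

{Wait, Crit, Idle, Exit}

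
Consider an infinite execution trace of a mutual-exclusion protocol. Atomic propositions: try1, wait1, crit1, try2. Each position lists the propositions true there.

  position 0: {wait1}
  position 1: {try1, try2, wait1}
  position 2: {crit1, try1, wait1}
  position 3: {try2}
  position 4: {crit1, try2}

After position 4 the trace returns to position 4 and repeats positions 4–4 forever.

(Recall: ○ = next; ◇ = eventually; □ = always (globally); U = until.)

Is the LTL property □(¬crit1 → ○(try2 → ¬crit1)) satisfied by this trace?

¬crit1 → ○(try2 → ¬crit1) must hold at every position from 0 onward. It fails at position 3, so □(¬crit1 → ○(try2 → ¬crit1)) is false.
Positions where ¬crit1 holds: 0, 1, 3.
Check ○(try2 → ¬crit1) at each: 0→ok, 1→ok, 3→fails.

Violated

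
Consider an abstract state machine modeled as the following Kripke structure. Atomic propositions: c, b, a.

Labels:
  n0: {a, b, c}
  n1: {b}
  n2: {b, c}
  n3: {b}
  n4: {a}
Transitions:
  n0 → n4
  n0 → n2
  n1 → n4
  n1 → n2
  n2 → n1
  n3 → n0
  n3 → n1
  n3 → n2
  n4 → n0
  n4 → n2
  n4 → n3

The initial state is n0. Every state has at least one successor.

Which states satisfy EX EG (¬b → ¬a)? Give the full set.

{n0, n1, n2, n3, n4}

States satisfying EG (¬b → ¬a): {n0, n1, n2, n3}.
States satisfying EX EG (¬b → ¬a): {n0, n1, n2, n3, n4}.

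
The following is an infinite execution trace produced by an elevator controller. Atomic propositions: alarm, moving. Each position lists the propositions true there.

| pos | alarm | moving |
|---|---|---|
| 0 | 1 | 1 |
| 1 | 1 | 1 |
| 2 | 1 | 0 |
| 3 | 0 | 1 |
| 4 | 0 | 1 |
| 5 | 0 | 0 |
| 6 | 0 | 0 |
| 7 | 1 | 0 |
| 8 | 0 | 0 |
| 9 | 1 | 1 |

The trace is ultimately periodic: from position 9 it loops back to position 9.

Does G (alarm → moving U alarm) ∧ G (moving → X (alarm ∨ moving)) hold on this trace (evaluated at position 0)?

No

alarm → moving U alarm holds at every position 0..9, and those are all positions ever visited, so G (alarm → moving U alarm) holds.
Positions where alarm holds: 0, 1, 2, 7, 9.
Check moving U alarm at each: 0→ok, 1→ok, 2→ok, 7→ok, 9→ok.
moving → X (alarm ∨ moving) must hold at every position from 0 onward. It fails at position 4, so G (moving → X (alarm ∨ moving)) is false.
Positions where moving holds: 0, 1, 3, 4, 9.
Check X (alarm ∨ moving) at each: 0→ok, 1→ok, 3→ok, 4→fails, 9→ok.
At position 0: G (alarm → moving U alarm) is true; G (moving → X (alarm ∨ moving)) is false; so G (alarm → moving U alarm) ∧ G (moving → X (alarm ∨ moving)) is false.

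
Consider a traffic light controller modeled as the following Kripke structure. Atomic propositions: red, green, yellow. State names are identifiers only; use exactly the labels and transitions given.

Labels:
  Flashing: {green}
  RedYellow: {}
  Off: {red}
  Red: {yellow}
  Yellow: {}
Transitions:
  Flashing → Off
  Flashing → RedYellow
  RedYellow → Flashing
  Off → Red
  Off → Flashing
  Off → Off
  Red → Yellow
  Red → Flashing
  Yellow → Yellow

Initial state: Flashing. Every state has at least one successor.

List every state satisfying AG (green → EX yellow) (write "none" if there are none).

{Yellow}

States satisfying green → EX yellow: {RedYellow, Off, Red, Yellow}.
States satisfying AG (green → EX yellow): {Yellow}.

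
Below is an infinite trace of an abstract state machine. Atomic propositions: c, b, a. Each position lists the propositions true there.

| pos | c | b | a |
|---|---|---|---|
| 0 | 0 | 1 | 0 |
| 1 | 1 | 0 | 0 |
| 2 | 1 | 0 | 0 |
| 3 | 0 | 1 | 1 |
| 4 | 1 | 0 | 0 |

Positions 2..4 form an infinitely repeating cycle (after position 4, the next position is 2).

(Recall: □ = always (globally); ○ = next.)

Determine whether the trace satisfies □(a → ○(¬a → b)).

Does not hold

a → ○(¬a → b) must hold at every position from 0 onward. It fails at position 3, so □(a → ○(¬a → b)) is false.
Positions where a holds: 3.
Check ○(¬a → b) at each: 3→fails.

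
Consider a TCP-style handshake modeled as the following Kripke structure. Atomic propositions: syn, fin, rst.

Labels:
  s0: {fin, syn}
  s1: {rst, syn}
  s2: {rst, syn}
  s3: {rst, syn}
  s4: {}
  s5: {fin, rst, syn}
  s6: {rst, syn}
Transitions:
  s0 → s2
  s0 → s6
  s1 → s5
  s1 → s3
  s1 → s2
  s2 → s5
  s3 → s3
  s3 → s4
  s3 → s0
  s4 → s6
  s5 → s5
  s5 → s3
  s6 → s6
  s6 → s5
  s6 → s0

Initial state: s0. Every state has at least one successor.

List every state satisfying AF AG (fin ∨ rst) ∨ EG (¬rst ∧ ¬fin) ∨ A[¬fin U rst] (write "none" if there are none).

States satisfying AG (fin ∨ rst): ∅.
States satisfying AF AG (fin ∨ rst): ∅.
States satisfying ¬rst ∧ ¬fin: {s4}.
States satisfying EG (¬rst ∧ ¬fin): ∅.
States satisfying ¬fin: {s1, s2, s3, s4, s6}.
States satisfying rst: {s1, s2, s3, s5, s6}.
States satisfying A[¬fin U rst]: {s1, s2, s3, s4, s5, s6}.
States satisfying EG (¬rst ∧ ¬fin) ∨ A[¬fin U rst]: {s1, s2, s3, s4, s5, s6}.
States satisfying AF AG (fin ∨ rst) ∨ EG (¬rst ∧ ¬fin) ∨ A[¬fin U rst]: {s1, s2, s3, s4, s5, s6}.

{s1, s2, s3, s4, s5, s6}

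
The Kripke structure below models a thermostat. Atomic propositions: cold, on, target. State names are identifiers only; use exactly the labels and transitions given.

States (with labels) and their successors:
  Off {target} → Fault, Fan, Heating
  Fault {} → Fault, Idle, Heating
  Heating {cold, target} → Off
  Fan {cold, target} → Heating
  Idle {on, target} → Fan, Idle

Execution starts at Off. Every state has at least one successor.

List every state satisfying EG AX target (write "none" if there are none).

{Idle}

States satisfying AX target: {Heating, Fan, Idle}.
States satisfying EG AX target: {Idle}.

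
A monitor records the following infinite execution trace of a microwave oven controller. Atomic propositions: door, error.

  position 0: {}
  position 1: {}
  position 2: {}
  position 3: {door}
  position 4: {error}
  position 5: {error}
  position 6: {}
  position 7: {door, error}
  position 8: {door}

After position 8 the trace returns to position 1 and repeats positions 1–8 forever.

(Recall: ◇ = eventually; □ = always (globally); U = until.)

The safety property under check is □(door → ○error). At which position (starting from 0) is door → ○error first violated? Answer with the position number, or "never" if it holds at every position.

Check door → ○error at each position in order: 0 ✓, 1 ✓, 2 ✓, 3 ✓, 4 ✓, 5 ✓, 6 ✓.
At position 7 the labels are {door, error} and the next position 8 has {door}, so door → ○error is false there. This is the first violation.

7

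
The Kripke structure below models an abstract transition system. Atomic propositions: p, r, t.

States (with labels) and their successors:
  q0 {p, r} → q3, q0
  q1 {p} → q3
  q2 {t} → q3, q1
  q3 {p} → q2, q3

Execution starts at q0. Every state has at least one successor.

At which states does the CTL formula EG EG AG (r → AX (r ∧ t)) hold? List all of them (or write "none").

{q1, q2, q3}

States satisfying EG AG (r → AX (r ∧ t)): {q1, q2, q3}.
States satisfying EG EG AG (r → AX (r ∧ t)): {q1, q2, q3}.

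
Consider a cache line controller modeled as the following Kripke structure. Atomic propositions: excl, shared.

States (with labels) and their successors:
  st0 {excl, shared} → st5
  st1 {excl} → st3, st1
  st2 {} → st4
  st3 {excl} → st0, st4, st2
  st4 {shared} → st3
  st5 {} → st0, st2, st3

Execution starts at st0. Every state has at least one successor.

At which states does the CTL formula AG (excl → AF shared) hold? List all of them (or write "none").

States satisfying excl → AF shared: {st0, st2, st3, st4, st5}.
States satisfying AG (excl → AF shared): {st0, st2, st3, st4, st5}.

{st0, st2, st3, st4, st5}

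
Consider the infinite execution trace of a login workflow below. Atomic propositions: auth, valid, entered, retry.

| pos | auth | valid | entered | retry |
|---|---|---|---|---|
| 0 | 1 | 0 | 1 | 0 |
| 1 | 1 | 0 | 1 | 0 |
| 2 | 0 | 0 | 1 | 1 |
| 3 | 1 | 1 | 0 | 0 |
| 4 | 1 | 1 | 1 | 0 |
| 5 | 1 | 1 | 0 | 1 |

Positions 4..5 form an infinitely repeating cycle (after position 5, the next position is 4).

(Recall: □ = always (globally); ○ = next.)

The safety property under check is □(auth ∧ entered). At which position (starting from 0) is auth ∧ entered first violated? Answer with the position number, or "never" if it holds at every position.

2

Check auth ∧ entered at each position in order: 0 ✓, 1 ✓.
At position 2 the labels are {entered, retry}, so auth ∧ entered is false there. This is the first violation.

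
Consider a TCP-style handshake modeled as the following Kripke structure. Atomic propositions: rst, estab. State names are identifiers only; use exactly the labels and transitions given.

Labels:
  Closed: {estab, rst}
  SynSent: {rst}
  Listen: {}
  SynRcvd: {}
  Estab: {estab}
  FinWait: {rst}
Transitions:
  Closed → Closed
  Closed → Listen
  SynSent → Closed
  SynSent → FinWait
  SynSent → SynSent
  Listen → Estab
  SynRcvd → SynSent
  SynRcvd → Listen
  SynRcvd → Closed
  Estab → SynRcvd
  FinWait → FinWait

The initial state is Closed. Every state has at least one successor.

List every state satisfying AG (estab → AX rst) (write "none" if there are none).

{FinWait}

States satisfying estab → AX rst: {SynSent, Listen, SynRcvd, FinWait}.
States satisfying AG (estab → AX rst): {FinWait}.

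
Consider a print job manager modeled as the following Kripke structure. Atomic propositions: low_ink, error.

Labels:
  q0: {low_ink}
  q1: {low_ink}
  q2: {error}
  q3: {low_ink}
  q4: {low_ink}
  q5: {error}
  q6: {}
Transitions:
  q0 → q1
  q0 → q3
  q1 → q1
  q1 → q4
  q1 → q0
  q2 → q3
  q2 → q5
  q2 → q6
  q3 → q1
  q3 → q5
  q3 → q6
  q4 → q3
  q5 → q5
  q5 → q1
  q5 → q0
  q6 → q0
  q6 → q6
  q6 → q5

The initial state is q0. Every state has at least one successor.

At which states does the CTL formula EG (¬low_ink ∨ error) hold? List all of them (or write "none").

States satisfying ¬low_ink ∨ error: {q2, q5, q6}.
States satisfying EG (¬low_ink ∨ error): {q2, q5, q6}.

{q2, q5, q6}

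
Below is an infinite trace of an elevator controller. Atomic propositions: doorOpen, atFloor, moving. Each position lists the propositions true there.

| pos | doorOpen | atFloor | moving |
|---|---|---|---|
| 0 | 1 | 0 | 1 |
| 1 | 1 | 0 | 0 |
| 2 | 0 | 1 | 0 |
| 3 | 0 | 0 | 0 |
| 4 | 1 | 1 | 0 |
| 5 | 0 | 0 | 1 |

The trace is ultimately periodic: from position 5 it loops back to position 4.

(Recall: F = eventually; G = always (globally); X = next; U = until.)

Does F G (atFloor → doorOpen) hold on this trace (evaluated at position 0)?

Holds

G (atFloor → doorOpen) holds at position 3, which is reachable from 0, so F G (atFloor → doorOpen) holds.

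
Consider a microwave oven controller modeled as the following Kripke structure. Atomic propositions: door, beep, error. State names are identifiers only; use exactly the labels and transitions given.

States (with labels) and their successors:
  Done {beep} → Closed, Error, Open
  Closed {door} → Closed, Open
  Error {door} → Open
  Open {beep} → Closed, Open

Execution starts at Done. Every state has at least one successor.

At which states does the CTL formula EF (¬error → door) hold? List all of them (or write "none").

{Done, Closed, Error, Open}

States satisfying ¬error → door: {Closed, Error}.
States satisfying EF (¬error → door): {Done, Closed, Error, Open}.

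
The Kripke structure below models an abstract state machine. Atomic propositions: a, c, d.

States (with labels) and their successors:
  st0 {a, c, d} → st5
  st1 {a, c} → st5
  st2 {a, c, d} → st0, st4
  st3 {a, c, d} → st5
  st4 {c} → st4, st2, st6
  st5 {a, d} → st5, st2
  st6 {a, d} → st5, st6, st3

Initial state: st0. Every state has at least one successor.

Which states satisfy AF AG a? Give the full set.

none

States satisfying AG a: ∅.
States satisfying AF AG a: ∅.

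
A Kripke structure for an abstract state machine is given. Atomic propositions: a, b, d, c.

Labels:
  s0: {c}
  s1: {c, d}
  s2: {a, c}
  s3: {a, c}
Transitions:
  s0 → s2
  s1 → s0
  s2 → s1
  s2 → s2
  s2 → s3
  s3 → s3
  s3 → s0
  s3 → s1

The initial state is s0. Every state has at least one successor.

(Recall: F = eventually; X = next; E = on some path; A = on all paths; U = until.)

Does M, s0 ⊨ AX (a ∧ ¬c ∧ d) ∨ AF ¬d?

States satisfying a ∧ ¬c ∧ d: ∅.
States satisfying AX (a ∧ ¬c ∧ d): ∅.
States satisfying ¬d: {s0, s2, s3}.
States satisfying AF ¬d: {s0, s1, s2, s3}.
States satisfying AX (a ∧ ¬c ∧ d) ∨ AF ¬d: {s0, s1, s2, s3}.
s0 ∈ Sat(AX (a ∧ ¬c ∧ d) ∨ AF ¬d).

Satisfied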